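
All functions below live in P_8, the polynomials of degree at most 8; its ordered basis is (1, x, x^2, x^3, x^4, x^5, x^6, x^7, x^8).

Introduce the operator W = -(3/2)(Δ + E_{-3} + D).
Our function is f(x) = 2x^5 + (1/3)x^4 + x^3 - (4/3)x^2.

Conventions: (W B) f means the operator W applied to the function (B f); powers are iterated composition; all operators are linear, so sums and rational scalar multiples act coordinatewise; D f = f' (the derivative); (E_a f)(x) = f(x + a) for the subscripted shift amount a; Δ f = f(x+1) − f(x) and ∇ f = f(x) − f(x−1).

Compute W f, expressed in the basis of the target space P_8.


Δ f = 10x^4 + (64/3)x^3 + 25x^2 + (35/3)x + 2
E_{-3} f = 2x^5 - (89/3)x^4 + 177x^3 - (1597/3)x^2 + 809x - 498
D f = 10x^4 + (4/3)x^3 + 3x^2 - (8/3)x
(Δ + E_{-3} + D) f = 2x^5 - (29/3)x^4 + (599/3)x^3 - (1513/3)x^2 + 818x - 496
(-(3/2)(Δ + E_{-3} + D)) f = -3x^5 + (29/2)x^4 - (599/2)x^3 + (1513/2)x^2 - 1227x + 744

the result is g(x) = -3x^5 + (29/2)x^4 - (599/2)x^3 + (1513/2)x^2 - 1227x + 744


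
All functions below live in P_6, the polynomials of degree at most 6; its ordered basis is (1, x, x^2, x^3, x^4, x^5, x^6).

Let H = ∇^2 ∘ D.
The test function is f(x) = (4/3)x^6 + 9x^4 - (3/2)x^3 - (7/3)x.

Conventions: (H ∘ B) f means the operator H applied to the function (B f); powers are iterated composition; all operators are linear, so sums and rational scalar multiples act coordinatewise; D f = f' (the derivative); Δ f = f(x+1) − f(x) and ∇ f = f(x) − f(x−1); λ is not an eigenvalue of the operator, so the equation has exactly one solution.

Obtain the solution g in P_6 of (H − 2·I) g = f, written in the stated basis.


the image equals g(x) = -(2/3)x^6 - (9/2)x^4 - (157/4)x^3 + 120x^2 - (1157/6)x - 15/4

write g with unknown coordinates in the stated basis and equate coefficients in (H − 2·I) g = f
solving from the highest basis element down gives g = -(2/3)x^6 - (9/2)x^4 - (157/4)x^3 + 120x^2 - (1157/6)x - 15/4
check: H g = -80x^3 + 240x^2 - 388x - 15/2
so H g − 2·g = (4/3)x^6 + 9x^4 - (3/2)x^3 - (7/3)x = f ✓


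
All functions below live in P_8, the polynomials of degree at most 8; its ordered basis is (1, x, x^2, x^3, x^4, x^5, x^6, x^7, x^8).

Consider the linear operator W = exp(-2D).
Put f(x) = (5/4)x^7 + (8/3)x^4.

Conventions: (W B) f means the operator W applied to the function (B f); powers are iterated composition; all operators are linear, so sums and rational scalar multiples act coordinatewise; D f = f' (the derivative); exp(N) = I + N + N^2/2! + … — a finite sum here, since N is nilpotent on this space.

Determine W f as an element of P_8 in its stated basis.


order-1 term: -(35/2)x^6 - (64/3)x^3
order-2 term: 105x^5 + 64x^2
order-3 term: -350x^4 - (256/3)x
order-4 term: 700x^3 + 128/3
order-5 term: -840x^2
order-6 term: 560x
order-7 term: -160
the series for exp(-2D) f terminates at order 7
exp(-2D) f = (5/4)x^7 - (35/2)x^6 + 105x^5 - (1042/3)x^4 + (2036/3)x^3 - 776x^2 + (1424/3)x - 352/3

the image equals g(x) = (5/4)x^7 - (35/2)x^6 + 105x^5 - (1042/3)x^4 + (2036/3)x^3 - 776x^2 + (1424/3)x - 352/3


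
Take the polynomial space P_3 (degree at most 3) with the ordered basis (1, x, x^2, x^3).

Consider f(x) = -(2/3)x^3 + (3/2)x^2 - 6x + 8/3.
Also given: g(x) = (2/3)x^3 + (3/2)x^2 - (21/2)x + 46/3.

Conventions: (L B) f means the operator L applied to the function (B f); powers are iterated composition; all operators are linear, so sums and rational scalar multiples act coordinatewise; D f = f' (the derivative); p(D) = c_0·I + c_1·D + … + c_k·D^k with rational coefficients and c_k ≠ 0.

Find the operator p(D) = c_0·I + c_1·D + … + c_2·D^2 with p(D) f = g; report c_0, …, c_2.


c_0 = -1, c_1 = -3/2, c_2 = 3

D^0 f = -(2/3)x^3 + (3/2)x^2 - 6x + 8/3
D^1 f = -2x^2 + 3x - 6
D^2 f = -4x + 3
matching coefficients of g against c_0 f + c_1 Df + … from the top degree down determines the c_i
solution: c_0 = -1, c_1 = -3/2, c_2 = 3


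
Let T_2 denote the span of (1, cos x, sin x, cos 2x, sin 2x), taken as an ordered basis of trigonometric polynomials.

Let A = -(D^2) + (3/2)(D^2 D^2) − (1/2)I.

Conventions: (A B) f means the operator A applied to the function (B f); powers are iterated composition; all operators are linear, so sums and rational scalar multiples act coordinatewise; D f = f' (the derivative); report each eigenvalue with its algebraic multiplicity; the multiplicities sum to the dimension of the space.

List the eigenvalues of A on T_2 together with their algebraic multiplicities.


image of 1: -1/2
image of cos x: 2cos x
image of sin x: 2sin x
image of cos 2x: (55/2)cos 2x
image of sin 2x: (55/2)sin 2x
the matrix is diagonal; its diagonal is (-1/2, 2, 2, 55/2, 55/2)
for a triangular matrix the eigenvalues are the diagonal entries, with algebraic multiplicity their repetition count

λ = -1/2 (multiplicity 1), λ = 2 (multiplicity 2), λ = 55/2 (multiplicity 2)


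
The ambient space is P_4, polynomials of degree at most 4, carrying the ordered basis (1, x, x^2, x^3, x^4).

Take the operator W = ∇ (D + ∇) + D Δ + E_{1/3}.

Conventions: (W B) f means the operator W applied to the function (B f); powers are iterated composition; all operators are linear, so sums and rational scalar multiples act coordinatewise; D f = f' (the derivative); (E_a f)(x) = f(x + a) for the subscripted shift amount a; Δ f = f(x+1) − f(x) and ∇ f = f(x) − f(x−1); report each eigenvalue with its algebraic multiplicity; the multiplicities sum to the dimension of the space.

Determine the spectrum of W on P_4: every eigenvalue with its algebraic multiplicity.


image of 1: 1
image of x: x + 1/3
image of x^2: x^2 + (2/3)x + 55/9
image of x^3: x^3 + x^2 + (55/3)x - 161/27
image of x^4: x^4 + (4/3)x^3 + (110/3)x^2 - (644/27)x + 1783/81
the matrix is upper triangular; its diagonal is (1, 1, 1, 1, 1)
for a triangular matrix the eigenvalues are the diagonal entries, with algebraic multiplicity their repetition count

λ = 1 (multiplicity 5)


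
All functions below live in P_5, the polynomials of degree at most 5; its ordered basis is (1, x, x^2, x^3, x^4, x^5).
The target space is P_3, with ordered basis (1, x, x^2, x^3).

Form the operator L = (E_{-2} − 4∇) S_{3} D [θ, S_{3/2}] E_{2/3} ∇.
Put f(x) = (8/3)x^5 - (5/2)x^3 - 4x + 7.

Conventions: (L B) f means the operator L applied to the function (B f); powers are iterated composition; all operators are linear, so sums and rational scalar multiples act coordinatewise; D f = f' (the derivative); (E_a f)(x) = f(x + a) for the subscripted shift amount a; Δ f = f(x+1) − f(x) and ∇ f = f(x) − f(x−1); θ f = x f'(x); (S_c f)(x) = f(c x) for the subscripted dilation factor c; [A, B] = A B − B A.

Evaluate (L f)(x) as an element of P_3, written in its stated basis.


∇ f = (40/3)x^4 - (80/3)x^3 + (115/6)x^2 - (35/6)x - 23/6
E_{2/3} ∇ f = (40/3)x^4 + (80/9)x^3 + (25/18)x^2 - (5/162)x - 2173/486
S_{3/2} (E_{2/3} ∇) f = (135/2)x^4 + 30x^3 + (25/8)x^2 - (5/108)x - 2173/486
θ S_{3/2} (E_{2/3} ∇) f = 270x^4 + 90x^3 + (25/4)x^2 - (5/108)x
θ (E_{2/3} ∇) f = (160/3)x^4 + (80/3)x^3 + (25/9)x^2 - (5/162)x
S_{3/2} θ (E_{2/3} ∇) f = 270x^4 + 90x^3 + (25/4)x^2 - (5/108)x
[θ, S_{3/2}] (E_{2/3} ∇) f = 0
D [θ, S_{3/2}] (E_{2/3} ∇) f = 0
S_{3} D [θ, S_{3/2}] (E_{2/3} ∇) f = 0
E_{-2} (S_{3} D [θ, S_{3/2}] E_{2/3} ∇) f = 0
∇ (S_{3} D [θ, S_{3/2}] E_{2/3} ∇) f = 0
(-4∇) (S_{3} D [θ, S_{3/2}] E_{2/3} ∇) f = 0
(E_{-2} − 4∇) (S_{3} D [θ, S_{3/2}] E_{2/3} ∇) f = 0

the image equals g(x) = 0


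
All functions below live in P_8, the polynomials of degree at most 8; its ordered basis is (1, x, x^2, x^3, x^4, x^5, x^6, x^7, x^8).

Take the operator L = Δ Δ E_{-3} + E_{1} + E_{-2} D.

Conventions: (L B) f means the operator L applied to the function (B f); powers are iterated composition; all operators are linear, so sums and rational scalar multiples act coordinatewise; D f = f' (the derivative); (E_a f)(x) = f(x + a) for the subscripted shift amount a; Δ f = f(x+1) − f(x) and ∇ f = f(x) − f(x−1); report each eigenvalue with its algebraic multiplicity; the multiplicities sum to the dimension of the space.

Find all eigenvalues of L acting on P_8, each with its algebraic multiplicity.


image of 1: 1
image of x: x + 2
image of x^2: x^2 + 4x - 1
image of x^3: x^3 + 6x^2 - 3x + 1
image of x^4: x^4 + 8x^3 - 6x^2 + 4x + 19
image of x^5: x^5 + 10x^4 - 10x^3 + 10x^2 + 95x - 99
image of x^6: x^6 + 12x^5 - 15x^4 + 20x^3 + 285x^2 - 594x + 411
image of x^7: x^7 + 14x^6 - 21x^5 + 35x^4 + 665x^3 - 2079x^2 + 2877x - 1483
image of x^8: x^8 + 16x^7 - 28x^6 + 56x^5 + 1330x^4 - 5544x^3 + 11508x^2 - 11864x + 5027
the matrix is upper triangular; its diagonal is (1, 1, 1, 1, 1, 1, 1, 1, 1)
for a triangular matrix the eigenvalues are the diagonal entries, with algebraic multiplicity their repetition count

λ = 1 (multiplicity 9)


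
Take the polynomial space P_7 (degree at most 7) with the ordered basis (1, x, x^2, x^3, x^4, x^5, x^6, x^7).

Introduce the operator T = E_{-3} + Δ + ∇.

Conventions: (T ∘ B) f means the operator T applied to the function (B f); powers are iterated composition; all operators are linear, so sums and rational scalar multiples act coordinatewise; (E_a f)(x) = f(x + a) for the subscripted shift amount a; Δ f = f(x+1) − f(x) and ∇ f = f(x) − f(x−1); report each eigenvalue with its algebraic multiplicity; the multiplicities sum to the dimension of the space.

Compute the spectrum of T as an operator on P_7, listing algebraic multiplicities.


image of 1: 1
image of x: x - 1
image of x^2: x^2 - 2x + 9
image of x^3: x^3 - 3x^2 + 27x - 25
image of x^4: x^4 - 4x^3 + 54x^2 - 100x + 81
image of x^5: x^5 - 5x^4 + 90x^3 - 250x^2 + 405x - 241
image of x^6: x^6 - 6x^5 + 135x^4 - 500x^3 + 1215x^2 - 1446x + 729
image of x^7: x^7 - 7x^6 + 189x^5 - 875x^4 + 2835x^3 - 5061x^2 + 5103x - 2185
the matrix is upper triangular; its diagonal is (1, 1, 1, 1, 1, 1, 1, 1)
for a triangular matrix the eigenvalues are the diagonal entries, with algebraic multiplicity their repetition count

λ = 1 (multiplicity 8)


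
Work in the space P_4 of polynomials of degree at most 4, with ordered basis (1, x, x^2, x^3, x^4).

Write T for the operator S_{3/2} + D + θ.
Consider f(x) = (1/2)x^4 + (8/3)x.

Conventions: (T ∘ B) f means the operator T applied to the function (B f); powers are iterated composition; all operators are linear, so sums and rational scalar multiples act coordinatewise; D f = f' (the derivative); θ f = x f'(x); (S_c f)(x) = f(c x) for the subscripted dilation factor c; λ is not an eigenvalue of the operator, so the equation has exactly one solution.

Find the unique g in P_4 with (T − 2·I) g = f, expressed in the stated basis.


write g with unknown coordinates in the stated basis and equate coefficients in (T − 2·I) g = f
solving from the highest basis element down gives g = (8/113)x^4 - (256/3955)x^3 + (1024/11865)x^2 + (19728/3955)x + 19728/3955
check: T g = (145/226)x^4 - (512/3955)x^3 + (2048/11865)x^2 + (150008/11865)x + 39456/3955
so T g − 2·g = (1/2)x^4 + (8/3)x = f ✓

g(x) = (8/113)x^4 - (256/3955)x^3 + (1024/11865)x^2 + (19728/3955)x + 19728/3955


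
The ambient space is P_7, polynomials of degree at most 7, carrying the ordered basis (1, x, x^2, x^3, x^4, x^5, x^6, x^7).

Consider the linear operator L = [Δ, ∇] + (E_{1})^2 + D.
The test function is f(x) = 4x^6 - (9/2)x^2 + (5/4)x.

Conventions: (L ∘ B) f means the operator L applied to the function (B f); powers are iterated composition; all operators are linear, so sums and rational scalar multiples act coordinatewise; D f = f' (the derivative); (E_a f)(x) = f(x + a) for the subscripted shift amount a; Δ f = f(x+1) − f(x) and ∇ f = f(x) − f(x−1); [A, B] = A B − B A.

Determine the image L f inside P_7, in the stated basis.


∇ f = 24x^5 - 60x^4 + 80x^3 - 60x^2 + 15x + 7/4
Δ ∇ f = 120x^4 + 120x^2 - 1
Δ f = 24x^5 + 60x^4 + 80x^3 + 60x^2 + 15x + 3/4
∇ Δ f = 120x^4 + 120x^2 - 1
[Δ, ∇] f = 0
E_{1} f = 4x^6 + 24x^5 + 60x^4 + 80x^3 + (111/2)x^2 + (65/4)x + 3/4
E_{1} E_{1} f = 4x^6 + 48x^5 + 240x^4 + 640x^3 + (1911/2)x^2 + (3005/4)x + 481/2
D f = 24x^5 - 9x + 5/4
([Δ, ∇] + (E_{1})^2 + D) f = 4x^6 + 72x^5 + 240x^4 + 640x^3 + (1911/2)x^2 + (2969/4)x + 967/4

the image equals g(x) = 4x^6 + 72x^5 + 240x^4 + 640x^3 + (1911/2)x^2 + (2969/4)x + 967/4


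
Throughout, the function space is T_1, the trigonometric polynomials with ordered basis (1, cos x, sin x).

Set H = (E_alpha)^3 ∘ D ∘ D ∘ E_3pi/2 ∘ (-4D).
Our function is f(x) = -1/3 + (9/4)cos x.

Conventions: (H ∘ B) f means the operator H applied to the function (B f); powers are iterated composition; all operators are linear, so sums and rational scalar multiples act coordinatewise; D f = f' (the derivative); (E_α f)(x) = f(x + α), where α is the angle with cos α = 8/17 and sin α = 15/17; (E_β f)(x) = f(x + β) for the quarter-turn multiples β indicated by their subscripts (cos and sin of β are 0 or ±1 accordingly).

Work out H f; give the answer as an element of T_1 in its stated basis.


g(x) = -(43992/4913)cos x + (4455/4913)sin x

D f = -(9/4)sin x
(-4D) f = 9sin x
E_3pi/2 (-4D) f = -9cos x
D E_3pi/2 (-4D) f = 9sin x
D D E_3pi/2 (-4D) f = 9cos x
E_alpha (D ∘ D ∘ E_3pi/2) (-4D) f = (72/17)cos x - (135/17)sin x
E_alpha E_alpha (D ∘ D ∘ E_3pi/2) (-4D) f = -(1449/289)cos x - (2160/289)sin x
E_alpha E_alpha E_alpha (D ∘ D ∘ E_3pi/2) (-4D) f = -(43992/4913)cos x + (4455/4913)sin x


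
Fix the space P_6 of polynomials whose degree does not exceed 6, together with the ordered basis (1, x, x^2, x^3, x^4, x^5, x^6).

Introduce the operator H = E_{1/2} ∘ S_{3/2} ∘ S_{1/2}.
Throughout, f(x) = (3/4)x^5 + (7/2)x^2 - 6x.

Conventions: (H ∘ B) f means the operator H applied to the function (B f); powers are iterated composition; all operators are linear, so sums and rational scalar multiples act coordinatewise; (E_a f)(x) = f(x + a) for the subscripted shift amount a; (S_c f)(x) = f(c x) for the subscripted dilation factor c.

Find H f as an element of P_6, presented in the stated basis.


S_{1/2} f = (3/128)x^5 + (7/8)x^2 - 3x
S_{3/2} S_{1/2} f = (729/4096)x^5 + (63/32)x^2 - (9/2)x
E_{1/2} S_{3/2} S_{1/2} f = (729/4096)x^5 + (3645/8192)x^4 + (3645/8192)x^3 + (35901/16384)x^2 - (162243/65536)x - 229671/131072

g(x) = (729/4096)x^5 + (3645/8192)x^4 + (3645/8192)x^3 + (35901/16384)x^2 - (162243/65536)x - 229671/131072


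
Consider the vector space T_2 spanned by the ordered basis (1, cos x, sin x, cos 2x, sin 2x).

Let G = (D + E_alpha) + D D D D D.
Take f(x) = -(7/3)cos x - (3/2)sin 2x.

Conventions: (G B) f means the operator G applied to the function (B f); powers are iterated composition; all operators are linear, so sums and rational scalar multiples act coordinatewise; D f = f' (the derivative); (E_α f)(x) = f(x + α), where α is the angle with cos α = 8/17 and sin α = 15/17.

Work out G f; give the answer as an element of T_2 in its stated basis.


D f = (7/3)sin x - 3cos 2x
E_alpha f = -(56/51)cos x + (35/17)sin x - (360/289)cos 2x + (483/578)sin 2x
(D + E_alpha) f = -(56/51)cos x + (224/51)sin x - (1227/289)cos 2x + (483/578)sin 2x
D f = (7/3)sin x - 3cos 2x
D D f = (7/3)cos x + 6sin 2x
D D D f = -(7/3)sin x + 12cos 2x
D D D D f = -(7/3)cos x - 24sin 2x
D D D D D f = (7/3)sin x - 48cos 2x
((D + E_alpha) + D D D D D) f = -(56/51)cos x + (343/51)sin x - (15099/289)cos 2x + (483/578)sin 2x

the image equals g(x) = -(56/51)cos x + (343/51)sin x - (15099/289)cos 2x + (483/578)sin 2x


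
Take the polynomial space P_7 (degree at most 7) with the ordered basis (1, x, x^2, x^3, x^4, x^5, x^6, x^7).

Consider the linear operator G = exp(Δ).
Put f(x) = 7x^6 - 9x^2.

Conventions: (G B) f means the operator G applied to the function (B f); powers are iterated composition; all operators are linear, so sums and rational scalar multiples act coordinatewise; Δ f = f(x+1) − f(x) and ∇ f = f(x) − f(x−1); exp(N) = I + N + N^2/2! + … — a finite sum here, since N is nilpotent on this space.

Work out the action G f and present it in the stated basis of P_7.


order-1 term: 42x^5 + 105x^4 + 140x^3 + 105x^2 + 24x - 2
order-2 term: 105x^4 + 420x^3 + 735x^2 + 630x + 208
order-3 term: 140x^3 + 630x^2 + 1050x + 630
order-4 term: 105x^2 + 420x + 455
order-5 term: 42x + 105
order-6 term: 7
the series for exp(Δ) f terminates at order 6
exp(Δ) f = 7x^6 + 42x^5 + 210x^4 + 700x^3 + 1566x^2 + 2166x + 1403

g(x) = 7x^6 + 42x^5 + 210x^4 + 700x^3 + 1566x^2 + 2166x + 1403


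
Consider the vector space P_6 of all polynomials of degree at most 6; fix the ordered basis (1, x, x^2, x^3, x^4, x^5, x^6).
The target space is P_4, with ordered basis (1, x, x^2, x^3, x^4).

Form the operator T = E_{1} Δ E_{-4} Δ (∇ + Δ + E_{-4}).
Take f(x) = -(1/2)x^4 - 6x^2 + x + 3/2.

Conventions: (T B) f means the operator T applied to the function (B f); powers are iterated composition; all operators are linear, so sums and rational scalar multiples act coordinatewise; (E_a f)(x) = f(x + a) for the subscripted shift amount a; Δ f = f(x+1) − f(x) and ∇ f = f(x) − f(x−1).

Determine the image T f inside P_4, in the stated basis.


∇ f = -2x^3 + 3x^2 - 14x + 15/2
Δ f = -2x^3 - 3x^2 - 14x - 11/2
E_{-4} f = -(1/2)x^4 + 8x^3 - 54x^2 + 177x - 453/2
(∇ + Δ + E_{-4}) f = -(1/2)x^4 + 4x^3 - 54x^2 + 149x - 449/2
Δ (∇ + Δ + E_{-4}) f = -2x^3 + 9x^2 - 98x + 197/2
E_{-4} Δ (∇ + Δ + E_{-4}) f = -2x^3 + 33x^2 - 266x + 1525/2
Δ (E_{-4} Δ) (∇ + Δ + E_{-4}) f = -6x^2 + 60x - 235
E_{1} Δ (E_{-4} Δ) (∇ + Δ + E_{-4}) f = -6x^2 + 48x - 181

g(x) = -6x^2 + 48x - 181


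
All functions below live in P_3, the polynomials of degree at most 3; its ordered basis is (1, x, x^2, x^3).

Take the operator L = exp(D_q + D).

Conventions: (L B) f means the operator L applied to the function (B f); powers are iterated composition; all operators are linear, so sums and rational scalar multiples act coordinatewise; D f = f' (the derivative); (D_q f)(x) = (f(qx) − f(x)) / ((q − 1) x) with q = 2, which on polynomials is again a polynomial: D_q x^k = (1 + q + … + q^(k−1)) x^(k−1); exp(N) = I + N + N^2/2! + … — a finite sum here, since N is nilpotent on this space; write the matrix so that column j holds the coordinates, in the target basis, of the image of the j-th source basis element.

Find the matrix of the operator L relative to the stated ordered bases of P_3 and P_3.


the matrix is [[1, 2, 5, 50/3]; [0, 1, 5, 25]; [0, 0, 1, 10]; [0, 0, 0, 1]] (rows listed top to bottom)

image of 1: 1
image of x: x + 2
image of x^2: x^2 + 5x + 5
image of x^3: x^3 + 10x^2 + 25x + 50/3
each image's coordinates form column j of the matrix


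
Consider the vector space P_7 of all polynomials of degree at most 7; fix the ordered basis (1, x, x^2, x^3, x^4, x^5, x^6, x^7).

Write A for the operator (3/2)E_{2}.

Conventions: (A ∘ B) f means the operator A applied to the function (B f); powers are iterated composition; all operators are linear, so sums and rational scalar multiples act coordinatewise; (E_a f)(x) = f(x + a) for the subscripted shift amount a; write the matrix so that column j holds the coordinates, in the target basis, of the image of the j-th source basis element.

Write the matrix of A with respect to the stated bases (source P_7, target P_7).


image of 1: 3/2
image of x: (3/2)x + 3
image of x^2: (3/2)x^2 + 6x + 6
image of x^3: (3/2)x^3 + 9x^2 + 18x + 12
image of x^4: (3/2)x^4 + 12x^3 + 36x^2 + 48x + 24
image of x^5: (3/2)x^5 + 15x^4 + 60x^3 + 120x^2 + 120x + 48
image of x^6: (3/2)x^6 + 18x^5 + 90x^4 + 240x^3 + 360x^2 + 288x + 96
image of x^7: (3/2)x^7 + 21x^6 + 126x^5 + 420x^4 + 840x^3 + 1008x^2 + 672x + 192
each image's coordinates form column j of the matrix

the matrix is [[3/2, 3, 6, 12, 24, 48, 96, 192]; [0, 3/2, 6, 18, 48, 120, 288, 672]; [0, 0, 3/2, 9, 36, 120, 360, 1008]; [0, 0, 0, 3/2, 12, 60, 240, 840]; [0, 0, 0, 0, 3/2, 15, 90, 420]; [0, 0, 0, 0, 0, 3/2, 18, 126]; [0, 0, 0, 0, 0, 0, 3/2, 21]; [0, 0, 0, 0, 0, 0, 0, 3/2]] (rows listed top to bottom)


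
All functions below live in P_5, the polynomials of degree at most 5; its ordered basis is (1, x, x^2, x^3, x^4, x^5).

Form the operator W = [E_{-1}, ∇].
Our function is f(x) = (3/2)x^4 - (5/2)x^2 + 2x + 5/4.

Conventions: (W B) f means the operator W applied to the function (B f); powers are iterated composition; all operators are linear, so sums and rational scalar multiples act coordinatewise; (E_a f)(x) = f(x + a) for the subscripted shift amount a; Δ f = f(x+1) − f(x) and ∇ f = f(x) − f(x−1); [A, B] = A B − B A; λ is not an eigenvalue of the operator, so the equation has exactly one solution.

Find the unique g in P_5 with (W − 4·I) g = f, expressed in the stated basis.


g(x) = -(3/8)x^4 + (5/8)x^2 - (1/2)x - 5/16

write g with unknown coordinates in the stated basis and equate coefficients in (W − 4·I) g = f
solving from the highest basis element down gives g = -(3/8)x^4 + (5/8)x^2 - (1/2)x - 5/16
check: W g = 0
so W g − 4·g = (3/2)x^4 - (5/2)x^2 + 2x + 5/4 = f ✓


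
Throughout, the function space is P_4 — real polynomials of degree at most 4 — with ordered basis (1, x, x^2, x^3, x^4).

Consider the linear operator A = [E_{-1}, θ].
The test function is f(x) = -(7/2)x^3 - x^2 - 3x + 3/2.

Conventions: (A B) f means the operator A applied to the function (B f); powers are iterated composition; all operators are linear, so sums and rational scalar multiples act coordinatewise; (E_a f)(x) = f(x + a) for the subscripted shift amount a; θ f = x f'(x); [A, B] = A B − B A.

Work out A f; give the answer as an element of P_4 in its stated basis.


θ f = -(21/2)x^3 - 2x^2 - 3x
E_{-1} θ f = -(21/2)x^3 + (59/2)x^2 - (61/2)x + 23/2
E_{-1} f = -(7/2)x^3 + (19/2)x^2 - (23/2)x + 7
θ E_{-1} f = -(21/2)x^3 + 19x^2 - (23/2)x
[E_{-1}, θ] f = (21/2)x^2 - 19x + 23/2

the result is g(x) = (21/2)x^2 - 19x + 23/2


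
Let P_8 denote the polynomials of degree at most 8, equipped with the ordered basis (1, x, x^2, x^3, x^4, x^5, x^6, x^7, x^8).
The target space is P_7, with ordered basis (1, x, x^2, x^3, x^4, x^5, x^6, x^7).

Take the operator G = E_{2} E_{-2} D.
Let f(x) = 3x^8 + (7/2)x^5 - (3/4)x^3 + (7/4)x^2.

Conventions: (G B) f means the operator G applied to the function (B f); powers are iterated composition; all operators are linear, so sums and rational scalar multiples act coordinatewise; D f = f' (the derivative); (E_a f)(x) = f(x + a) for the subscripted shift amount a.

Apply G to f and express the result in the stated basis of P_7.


the result is g(x) = 24x^7 + (35/2)x^4 - (9/4)x^2 + (7/2)x

D f = 24x^7 + (35/2)x^4 - (9/4)x^2 + (7/2)x
E_{-2} D f = 24x^7 - 336x^6 + 2016x^5 - (13405/2)x^4 + 13300x^3 - (62841/4)x^2 + (20409/2)x - 2808
E_{2} E_{-2} D f = 24x^7 + (35/2)x^4 - (9/4)x^2 + (7/2)x


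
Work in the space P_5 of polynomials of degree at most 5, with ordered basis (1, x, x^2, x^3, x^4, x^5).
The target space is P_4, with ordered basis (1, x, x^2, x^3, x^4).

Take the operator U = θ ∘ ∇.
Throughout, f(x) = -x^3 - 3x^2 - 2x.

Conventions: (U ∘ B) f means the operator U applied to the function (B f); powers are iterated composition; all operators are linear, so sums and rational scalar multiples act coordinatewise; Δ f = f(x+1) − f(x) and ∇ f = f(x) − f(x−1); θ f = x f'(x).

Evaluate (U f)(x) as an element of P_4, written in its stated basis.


∇ f = -3x^2 - 3x
θ ∇ f = -6x^2 - 3x

the image equals g(x) = -6x^2 - 3x


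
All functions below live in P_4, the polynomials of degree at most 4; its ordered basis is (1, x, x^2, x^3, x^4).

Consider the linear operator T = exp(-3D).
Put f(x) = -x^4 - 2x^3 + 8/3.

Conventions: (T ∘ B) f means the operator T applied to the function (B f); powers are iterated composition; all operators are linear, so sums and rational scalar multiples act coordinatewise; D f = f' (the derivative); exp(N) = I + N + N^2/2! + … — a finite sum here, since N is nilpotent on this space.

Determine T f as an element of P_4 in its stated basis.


order-1 term: 12x^3 + 18x^2
order-2 term: -54x^2 - 54x
order-3 term: 108x + 54
order-4 term: -81
the series for exp(-3D) f terminates at order 4
exp(-3D) f = -x^4 + 10x^3 - 36x^2 + 54x - 73/3

g(x) = -x^4 + 10x^3 - 36x^2 + 54x - 73/3


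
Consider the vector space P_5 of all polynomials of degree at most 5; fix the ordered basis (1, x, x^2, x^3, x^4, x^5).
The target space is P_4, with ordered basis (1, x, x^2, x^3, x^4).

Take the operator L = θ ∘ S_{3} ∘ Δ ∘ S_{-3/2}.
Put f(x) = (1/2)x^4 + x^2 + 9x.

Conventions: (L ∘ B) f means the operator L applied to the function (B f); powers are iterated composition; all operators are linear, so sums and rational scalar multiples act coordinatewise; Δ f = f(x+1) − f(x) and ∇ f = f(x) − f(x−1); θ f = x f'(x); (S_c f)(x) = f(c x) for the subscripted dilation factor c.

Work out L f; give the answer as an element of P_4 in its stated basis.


the image equals g(x) = (6561/8)x^3 + (2187/8)x^2 + (351/8)x

S_{-3/2} f = (81/32)x^4 + (9/4)x^2 - (27/2)x
Δ S_{-3/2} f = (81/8)x^3 + (243/16)x^2 + (117/8)x - 279/32
S_{3} (Δ ∘ S_{-3/2}) f = (2187/8)x^3 + (2187/16)x^2 + (351/8)x - 279/32
θ S_{3} (Δ ∘ S_{-3/2}) f = (6561/8)x^3 + (2187/8)x^2 + (351/8)x


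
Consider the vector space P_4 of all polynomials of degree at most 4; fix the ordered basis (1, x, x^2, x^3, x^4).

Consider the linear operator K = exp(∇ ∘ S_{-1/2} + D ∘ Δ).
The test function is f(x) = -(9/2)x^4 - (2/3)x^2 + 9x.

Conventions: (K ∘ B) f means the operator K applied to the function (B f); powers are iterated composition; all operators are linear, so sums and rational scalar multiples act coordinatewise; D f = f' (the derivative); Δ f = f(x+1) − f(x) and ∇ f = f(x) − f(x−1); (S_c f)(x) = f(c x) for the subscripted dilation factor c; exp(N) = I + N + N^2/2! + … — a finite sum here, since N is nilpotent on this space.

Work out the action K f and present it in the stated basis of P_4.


order-1 term: -(9/8)x^3 - (837/16)x^2 - (1331/24)x - 2245/96
order-2 term: (27/128)x^2 - (2133/128)x - 6437/192
order-3 term: (9/256)x + 1485/512
order-4 term: -9/2048
the series for exp(∇ ∘ S_{-1/2} + D ∘ Δ) f terminates at order 4
exp(∇ ∘ S_{-1/2} + D ∘ Δ) f = -(9/2)x^4 - (9/8)x^3 - (20263/384)x^2 - (48451/768)x - 331871/6144

g(x) = -(9/2)x^4 - (9/8)x^3 - (20263/384)x^2 - (48451/768)x - 331871/6144


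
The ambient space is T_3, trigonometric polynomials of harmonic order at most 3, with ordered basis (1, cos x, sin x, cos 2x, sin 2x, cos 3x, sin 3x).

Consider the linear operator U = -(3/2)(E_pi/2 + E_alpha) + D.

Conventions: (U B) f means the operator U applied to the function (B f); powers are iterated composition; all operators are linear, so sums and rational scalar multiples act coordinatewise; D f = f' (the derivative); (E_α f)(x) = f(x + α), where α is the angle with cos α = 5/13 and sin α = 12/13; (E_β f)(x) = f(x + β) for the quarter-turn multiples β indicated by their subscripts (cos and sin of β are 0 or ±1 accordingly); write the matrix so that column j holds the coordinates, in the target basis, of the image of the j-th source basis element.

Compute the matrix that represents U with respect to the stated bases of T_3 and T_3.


image of 1: -3
image of cos x: -(15/26)cos x + (49/26)sin x
image of sin x: -(49/26)cos x - (15/26)sin x
image of cos 2x: (432/169)cos 2x - (158/169)sin 2x
image of sin 2x: (158/169)cos 2x + (432/169)sin 2x
image of cos 3x: (6105/4394)cos 3x - (22257/4394)sin 3x
image of sin 3x: (22257/4394)cos 3x + (6105/4394)sin 3x
each image's coordinates form column j of the matrix

the matrix is [[-3, 0, 0, 0, 0, 0, 0]; [0, -15/26, -49/26, 0, 0, 0, 0]; [0, 49/26, -15/26, 0, 0, 0, 0]; [0, 0, 0, 432/169, 158/169, 0, 0]; [0, 0, 0, -158/169, 432/169, 0, 0]; [0, 0, 0, 0, 0, 6105/4394, 22257/4394]; [0, 0, 0, 0, 0, -22257/4394, 6105/4394]] (rows listed top to bottom)


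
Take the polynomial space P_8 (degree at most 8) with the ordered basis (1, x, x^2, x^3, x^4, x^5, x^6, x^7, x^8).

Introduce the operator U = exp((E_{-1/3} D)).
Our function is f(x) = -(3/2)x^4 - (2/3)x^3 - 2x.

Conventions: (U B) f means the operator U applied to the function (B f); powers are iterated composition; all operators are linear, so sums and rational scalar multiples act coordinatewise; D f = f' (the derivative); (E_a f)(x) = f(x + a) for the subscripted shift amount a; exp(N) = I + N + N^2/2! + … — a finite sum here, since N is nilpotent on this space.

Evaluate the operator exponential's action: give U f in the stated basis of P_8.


order-1 term: -6x^3 + 4x^2 - (2/3)x - 2
order-2 term: -9x^2 + 10x - 8/3
order-3 term: -6x + 16/3
order-4 term: -3/2
the series for exp((E_{-1/3} D)) f terminates at order 4
exp((E_{-1/3} D)) f = -(3/2)x^4 - (20/3)x^3 - 5x^2 + (4/3)x - 5/6

the result is g(x) = -(3/2)x^4 - (20/3)x^3 - 5x^2 + (4/3)x - 5/6


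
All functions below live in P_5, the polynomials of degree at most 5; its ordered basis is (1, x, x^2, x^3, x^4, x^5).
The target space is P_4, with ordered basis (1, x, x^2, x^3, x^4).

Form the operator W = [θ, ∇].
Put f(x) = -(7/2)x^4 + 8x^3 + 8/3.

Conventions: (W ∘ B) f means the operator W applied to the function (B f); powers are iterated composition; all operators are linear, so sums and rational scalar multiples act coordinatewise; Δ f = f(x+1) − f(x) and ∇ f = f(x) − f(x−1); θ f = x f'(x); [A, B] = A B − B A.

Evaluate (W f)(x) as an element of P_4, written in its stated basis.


the image equals g(x) = 14x^3 - 66x^2 + 90x - 38

∇ f = -14x^3 + 45x^2 - 38x + 23/2
θ ∇ f = -42x^3 + 90x^2 - 38x
θ f = -14x^4 + 24x^3
∇ θ f = -56x^3 + 156x^2 - 128x + 38
[θ, ∇] f = 14x^3 - 66x^2 + 90x - 38


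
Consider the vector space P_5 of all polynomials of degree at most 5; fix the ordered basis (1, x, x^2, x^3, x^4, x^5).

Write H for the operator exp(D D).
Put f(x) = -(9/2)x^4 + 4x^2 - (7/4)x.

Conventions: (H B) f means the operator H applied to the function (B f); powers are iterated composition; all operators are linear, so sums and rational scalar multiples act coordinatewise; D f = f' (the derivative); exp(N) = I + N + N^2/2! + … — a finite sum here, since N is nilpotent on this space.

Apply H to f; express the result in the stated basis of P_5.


the image equals g(x) = -(9/2)x^4 - 50x^2 - (7/4)x - 46

order-1 term: -54x^2 + 8
order-2 term: -54
the series for exp(D D) f terminates at order 2
exp(D D) f = -(9/2)x^4 - 50x^2 - (7/4)x - 46


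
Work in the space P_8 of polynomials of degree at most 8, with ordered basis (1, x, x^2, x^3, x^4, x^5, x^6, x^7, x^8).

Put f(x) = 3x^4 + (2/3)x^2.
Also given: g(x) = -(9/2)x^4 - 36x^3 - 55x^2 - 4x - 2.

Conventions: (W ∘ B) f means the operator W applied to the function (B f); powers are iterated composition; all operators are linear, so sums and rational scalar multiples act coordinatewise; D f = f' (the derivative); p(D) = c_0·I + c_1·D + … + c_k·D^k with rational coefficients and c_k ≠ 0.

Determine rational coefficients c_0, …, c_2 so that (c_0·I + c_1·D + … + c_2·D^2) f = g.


D^0 f = 3x^4 + (2/3)x^2
D^1 f = 12x^3 + (4/3)x
D^2 f = 36x^2 + 4/3
matching coefficients of g against c_0 f + c_1 Df + … from the top degree down determines the c_i
solution: c_0 = -3/2, c_1 = -3, c_2 = -3/2

p(D) = -(3/2)·I − 3·D − (3/2)·D^2, i.e. c_0 = -3/2, c_1 = -3, c_2 = -3/2


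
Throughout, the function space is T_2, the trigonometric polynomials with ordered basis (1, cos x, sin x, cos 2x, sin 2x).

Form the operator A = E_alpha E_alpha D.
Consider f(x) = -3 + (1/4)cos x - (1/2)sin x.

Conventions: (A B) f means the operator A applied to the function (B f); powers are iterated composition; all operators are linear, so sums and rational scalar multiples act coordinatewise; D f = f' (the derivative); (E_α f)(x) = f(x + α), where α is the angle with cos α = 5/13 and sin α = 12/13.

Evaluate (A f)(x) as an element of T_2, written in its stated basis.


D f = -(1/2)cos x - (1/4)sin x
E_alpha D f = -(11/26)cos x + (19/52)sin x
E_alpha (E_alpha D) f = (59/338)cos x + (359/676)sin x

g(x) = (59/338)cos x + (359/676)sin x


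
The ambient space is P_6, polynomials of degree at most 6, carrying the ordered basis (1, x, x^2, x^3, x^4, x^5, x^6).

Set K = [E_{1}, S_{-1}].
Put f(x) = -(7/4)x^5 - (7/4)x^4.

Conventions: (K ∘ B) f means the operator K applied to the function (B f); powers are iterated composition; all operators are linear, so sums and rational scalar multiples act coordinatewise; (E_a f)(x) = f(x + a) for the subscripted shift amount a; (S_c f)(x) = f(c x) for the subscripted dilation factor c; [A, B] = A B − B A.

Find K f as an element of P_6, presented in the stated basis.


the image equals g(x) = (35/2)x^4 - 14x^3 + 35x^2 - 14x + 7/2

S_{-1} f = (7/4)x^5 - (7/4)x^4
E_{1} S_{-1} f = (7/4)x^5 + 7x^4 + (21/2)x^3 + 7x^2 + (7/4)x
E_{1} f = -(7/4)x^5 - (21/2)x^4 - (49/2)x^3 - 28x^2 - (63/4)x - 7/2
S_{-1} E_{1} f = (7/4)x^5 - (21/2)x^4 + (49/2)x^3 - 28x^2 + (63/4)x - 7/2
[E_{1}, S_{-1}] f = (35/2)x^4 - 14x^3 + 35x^2 - 14x + 7/2


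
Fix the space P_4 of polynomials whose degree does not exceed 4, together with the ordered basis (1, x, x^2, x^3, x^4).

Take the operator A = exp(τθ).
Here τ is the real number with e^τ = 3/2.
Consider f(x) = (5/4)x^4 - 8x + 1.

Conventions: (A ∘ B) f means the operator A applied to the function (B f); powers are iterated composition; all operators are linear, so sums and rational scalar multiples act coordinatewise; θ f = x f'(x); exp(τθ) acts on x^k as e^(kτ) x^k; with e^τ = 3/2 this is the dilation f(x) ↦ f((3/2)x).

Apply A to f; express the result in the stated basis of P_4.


exp(τθ) x^k = e^(kτ) x^k; with e^τ = 3/2 this sends x^k to (3/2)^k x^k
x ↦ 3/2 x
x^4 ↦ 81/16 x^4
applying this coordinatewise to f: exp(τθ) f = (405/64)x^4 - 12x + 1

the image equals g(x) = (405/64)x^4 - 12x + 1


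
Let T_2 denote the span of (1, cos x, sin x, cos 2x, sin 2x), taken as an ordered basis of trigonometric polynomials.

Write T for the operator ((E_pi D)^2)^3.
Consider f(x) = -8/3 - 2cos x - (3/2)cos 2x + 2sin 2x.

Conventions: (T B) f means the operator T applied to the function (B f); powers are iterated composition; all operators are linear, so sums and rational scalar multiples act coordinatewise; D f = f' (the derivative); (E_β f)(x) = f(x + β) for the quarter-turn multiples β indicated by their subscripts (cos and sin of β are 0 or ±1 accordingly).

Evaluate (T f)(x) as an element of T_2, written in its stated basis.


the image equals g(x) = 2cos x + 96cos 2x - 128sin 2x

D f = 2sin x + 4cos 2x + 3sin 2x
E_pi D f = -2sin x + 4cos 2x + 3sin 2x
D (E_pi D) f = -2cos x + 6cos 2x - 8sin 2x
E_pi D (E_pi D) f = 2cos x + 6cos 2x - 8sin 2x
D (E_pi D)^2 f = -2sin x - 16cos 2x - 12sin 2x
E_pi D (E_pi D)^2 f = 2sin x - 16cos 2x - 12sin 2x
D (E_pi D) (E_pi D)^2 f = 2cos x - 24cos 2x + 32sin 2x
E_pi D (E_pi D) (E_pi D)^2 f = -2cos x - 24cos 2x + 32sin 2x
D (E_pi D)^2 (E_pi D)^2 f = 2sin x + 64cos 2x + 48sin 2x
E_pi D (E_pi D)^2 (E_pi D)^2 f = -2sin x + 64cos 2x + 48sin 2x
D (E_pi D) (E_pi D)^2 (E_pi D)^2 f = -2cos x + 96cos 2x - 128sin 2x
E_pi D (E_pi D) (E_pi D)^2 (E_pi D)^2 f = 2cos x + 96cos 2x - 128sin 2x


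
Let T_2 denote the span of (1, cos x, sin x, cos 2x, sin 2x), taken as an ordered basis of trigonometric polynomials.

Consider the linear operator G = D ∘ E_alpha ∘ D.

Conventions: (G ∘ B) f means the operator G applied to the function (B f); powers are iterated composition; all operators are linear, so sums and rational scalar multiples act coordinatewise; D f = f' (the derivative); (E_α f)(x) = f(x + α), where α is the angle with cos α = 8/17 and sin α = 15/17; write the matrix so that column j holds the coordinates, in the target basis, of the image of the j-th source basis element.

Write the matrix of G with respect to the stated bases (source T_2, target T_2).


image of 1: 0
image of cos x: -(8/17)cos x + (15/17)sin x
image of sin x: -(15/17)cos x - (8/17)sin x
image of cos 2x: (644/289)cos 2x + (960/289)sin 2x
image of sin 2x: -(960/289)cos 2x + (644/289)sin 2x
each image's coordinates form column j of the matrix

the matrix is [[0, 0, 0, 0, 0]; [0, -8/17, -15/17, 0, 0]; [0, 15/17, -8/17, 0, 0]; [0, 0, 0, 644/289, -960/289]; [0, 0, 0, 960/289, 644/289]] (rows listed top to bottom)


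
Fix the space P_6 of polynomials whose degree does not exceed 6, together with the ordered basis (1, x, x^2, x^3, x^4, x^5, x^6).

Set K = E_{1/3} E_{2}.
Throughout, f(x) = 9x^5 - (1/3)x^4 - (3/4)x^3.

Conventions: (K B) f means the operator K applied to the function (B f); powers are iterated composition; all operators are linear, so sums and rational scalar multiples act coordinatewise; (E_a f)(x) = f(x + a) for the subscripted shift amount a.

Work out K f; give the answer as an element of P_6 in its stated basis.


the result is g(x) = 9x^5 + (314/3)x^4 + (17501/36)x^3 + (40579/36)x^2 + (422723/324)x + 586187/972

E_{2} f = 9x^5 + (269/3)x^4 + (4279/12)x^3 + (1415/2)x^2 + (2101/3)x + 830/3
E_{1/3} E_{2} f = 9x^5 + (314/3)x^4 + (17501/36)x^3 + (40579/36)x^2 + (422723/324)x + 586187/972


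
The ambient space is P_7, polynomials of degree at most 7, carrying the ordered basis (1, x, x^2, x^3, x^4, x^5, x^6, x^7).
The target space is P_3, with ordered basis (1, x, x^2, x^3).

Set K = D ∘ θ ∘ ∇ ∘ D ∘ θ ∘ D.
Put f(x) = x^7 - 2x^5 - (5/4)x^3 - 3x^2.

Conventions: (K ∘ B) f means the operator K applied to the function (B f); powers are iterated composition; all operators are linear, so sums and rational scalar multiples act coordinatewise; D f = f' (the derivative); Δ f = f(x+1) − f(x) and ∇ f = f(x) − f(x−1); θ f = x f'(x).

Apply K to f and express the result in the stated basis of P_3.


D f = 7x^6 - 10x^4 - (15/4)x^2 - 6x
θ D f = 42x^6 - 40x^4 - (15/2)x^2 - 6x
D θ D f = 252x^5 - 160x^3 - 15x - 6
∇ D θ D f = 1260x^4 - 2520x^3 + 2040x^2 - 780x + 77
θ (∇ ∘ D ∘ θ) D f = 5040x^4 - 7560x^3 + 4080x^2 - 780x
D θ (∇ ∘ D ∘ θ) D f = 20160x^3 - 22680x^2 + 8160x - 780

g(x) = 20160x^3 - 22680x^2 + 8160x - 780


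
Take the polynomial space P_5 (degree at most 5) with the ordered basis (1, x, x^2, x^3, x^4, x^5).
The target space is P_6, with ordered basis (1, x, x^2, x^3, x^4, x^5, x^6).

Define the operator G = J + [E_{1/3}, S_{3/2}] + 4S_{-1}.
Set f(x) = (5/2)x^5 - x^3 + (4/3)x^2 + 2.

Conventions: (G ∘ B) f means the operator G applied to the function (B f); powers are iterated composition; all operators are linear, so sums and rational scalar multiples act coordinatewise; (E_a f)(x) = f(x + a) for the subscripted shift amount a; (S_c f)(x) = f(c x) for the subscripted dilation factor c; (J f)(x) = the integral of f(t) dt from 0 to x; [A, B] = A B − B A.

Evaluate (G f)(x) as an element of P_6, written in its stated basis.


J f = (5/12)x^6 - (1/4)x^4 + (4/9)x^3 + 2x
S_{3/2} f = (1215/64)x^5 - (27/8)x^3 + 3x^2 + 2
E_{1/3} S_{3/2} f = (1215/64)x^5 + (2025/64)x^4 + (567/32)x^3 + (213/32)x^2 + (131/64)x + 439/192
E_{1/3} f = (5/2)x^5 + (25/6)x^4 + (16/9)x^3 + (34/27)x^2 + (115/162)x + 1031/486
S_{3/2} E_{1/3} f = (1215/64)x^5 + (675/32)x^4 + 6x^3 + (17/6)x^2 + (115/108)x + 1031/486
[E_{1/3}, S_{3/2}] f = (675/64)x^4 + (375/32)x^3 + (367/96)x^2 + (1697/1728)x + 2567/15552
S_{-1} f = -(5/2)x^5 + x^3 + (4/3)x^2 + 2
(4S_{-1}) f = -10x^5 + 4x^3 + (16/3)x^2 + 8
(J + [E_{1/3}, S_{3/2}] + 4S_{-1}) f = (5/12)x^6 - 10x^5 + (659/64)x^4 + (4655/288)x^3 + (293/32)x^2 + (5153/1728)x + 126983/15552

g(x) = (5/12)x^6 - 10x^5 + (659/64)x^4 + (4655/288)x^3 + (293/32)x^2 + (5153/1728)x + 126983/15552


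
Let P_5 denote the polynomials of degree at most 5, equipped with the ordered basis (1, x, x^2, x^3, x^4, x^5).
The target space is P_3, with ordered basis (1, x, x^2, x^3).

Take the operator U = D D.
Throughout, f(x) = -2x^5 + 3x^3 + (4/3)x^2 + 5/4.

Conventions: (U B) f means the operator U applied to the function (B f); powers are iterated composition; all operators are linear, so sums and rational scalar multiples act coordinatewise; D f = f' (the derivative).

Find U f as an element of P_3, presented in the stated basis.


g(x) = -40x^3 + 18x + 8/3

D f = -10x^4 + 9x^2 + (8/3)x
D D f = -40x^3 + 18x + 8/3
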